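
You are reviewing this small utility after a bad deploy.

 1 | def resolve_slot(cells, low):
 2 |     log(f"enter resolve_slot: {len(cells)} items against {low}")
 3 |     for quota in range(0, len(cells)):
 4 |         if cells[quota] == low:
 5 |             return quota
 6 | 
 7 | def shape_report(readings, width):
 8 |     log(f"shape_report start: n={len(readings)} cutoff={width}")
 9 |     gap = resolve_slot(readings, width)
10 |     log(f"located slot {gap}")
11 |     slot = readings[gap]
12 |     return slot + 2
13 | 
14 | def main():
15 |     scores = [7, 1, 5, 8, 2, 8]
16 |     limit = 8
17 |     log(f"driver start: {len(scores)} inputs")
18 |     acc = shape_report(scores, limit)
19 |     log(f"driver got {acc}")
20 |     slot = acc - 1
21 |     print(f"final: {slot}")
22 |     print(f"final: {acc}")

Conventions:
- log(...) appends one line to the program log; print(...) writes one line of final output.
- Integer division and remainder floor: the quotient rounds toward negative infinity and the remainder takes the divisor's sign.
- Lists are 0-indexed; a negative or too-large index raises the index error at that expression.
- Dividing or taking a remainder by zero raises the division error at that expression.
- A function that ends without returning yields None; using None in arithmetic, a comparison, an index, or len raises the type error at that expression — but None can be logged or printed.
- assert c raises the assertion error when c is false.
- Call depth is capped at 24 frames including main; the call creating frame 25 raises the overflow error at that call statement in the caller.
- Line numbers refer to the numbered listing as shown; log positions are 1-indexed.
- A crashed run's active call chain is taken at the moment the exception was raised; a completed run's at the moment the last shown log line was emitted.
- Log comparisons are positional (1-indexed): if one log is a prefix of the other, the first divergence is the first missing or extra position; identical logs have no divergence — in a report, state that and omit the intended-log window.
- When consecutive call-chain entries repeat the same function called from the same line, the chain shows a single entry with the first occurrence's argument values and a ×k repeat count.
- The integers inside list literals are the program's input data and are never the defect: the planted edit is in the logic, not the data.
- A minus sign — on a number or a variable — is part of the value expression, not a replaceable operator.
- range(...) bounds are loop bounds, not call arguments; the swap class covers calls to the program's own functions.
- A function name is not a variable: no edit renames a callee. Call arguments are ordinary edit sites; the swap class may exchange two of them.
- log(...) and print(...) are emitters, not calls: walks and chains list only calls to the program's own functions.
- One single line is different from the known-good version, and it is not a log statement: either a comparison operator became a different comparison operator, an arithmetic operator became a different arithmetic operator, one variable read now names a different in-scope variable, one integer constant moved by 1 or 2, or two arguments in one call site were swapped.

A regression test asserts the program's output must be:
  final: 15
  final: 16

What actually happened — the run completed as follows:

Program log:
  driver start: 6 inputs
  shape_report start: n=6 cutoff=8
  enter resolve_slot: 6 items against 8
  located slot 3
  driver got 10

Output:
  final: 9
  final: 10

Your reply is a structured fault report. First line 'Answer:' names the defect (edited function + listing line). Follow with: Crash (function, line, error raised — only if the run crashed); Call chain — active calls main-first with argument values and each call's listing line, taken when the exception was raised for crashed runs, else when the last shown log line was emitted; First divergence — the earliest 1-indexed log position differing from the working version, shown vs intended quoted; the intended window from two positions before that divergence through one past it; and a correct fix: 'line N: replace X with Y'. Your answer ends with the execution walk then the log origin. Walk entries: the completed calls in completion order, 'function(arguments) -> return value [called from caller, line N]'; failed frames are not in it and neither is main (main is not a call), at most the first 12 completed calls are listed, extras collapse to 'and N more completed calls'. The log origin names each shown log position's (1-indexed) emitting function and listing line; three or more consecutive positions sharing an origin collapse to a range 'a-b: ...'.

Answer: the defect is in shape_report at line 12.
Key fact: Everything matches until log position 5, which reads 'driver got 10' in place of 'driver got 16'.
Call chain: main.
First divergence: at position 5 the run shows 'driver got 10' where the working version logs 'driver got 16'.
Intended log window:
  3: enter resolve_slot: 6 items against 8
  4: located slot 3
  5: driver got 16
Execution walk:
  resolve_slot([7, 1, 5, 8, 2, 8], 8) -> 3  [called from shape_report, line 9]
  shape_report([7, 1, 5, 8, 2, 8], 8) -> 10  [called from main, line 18]
Log origins:
  1: logged in main at line 17
  2: logged in shape_report at line 8
  3: logged in resolve_slot at line 2
  4: logged in shape_report at line 10
  5: logged in main at line 19
A correct fix: line 12: replace `+` with `*`.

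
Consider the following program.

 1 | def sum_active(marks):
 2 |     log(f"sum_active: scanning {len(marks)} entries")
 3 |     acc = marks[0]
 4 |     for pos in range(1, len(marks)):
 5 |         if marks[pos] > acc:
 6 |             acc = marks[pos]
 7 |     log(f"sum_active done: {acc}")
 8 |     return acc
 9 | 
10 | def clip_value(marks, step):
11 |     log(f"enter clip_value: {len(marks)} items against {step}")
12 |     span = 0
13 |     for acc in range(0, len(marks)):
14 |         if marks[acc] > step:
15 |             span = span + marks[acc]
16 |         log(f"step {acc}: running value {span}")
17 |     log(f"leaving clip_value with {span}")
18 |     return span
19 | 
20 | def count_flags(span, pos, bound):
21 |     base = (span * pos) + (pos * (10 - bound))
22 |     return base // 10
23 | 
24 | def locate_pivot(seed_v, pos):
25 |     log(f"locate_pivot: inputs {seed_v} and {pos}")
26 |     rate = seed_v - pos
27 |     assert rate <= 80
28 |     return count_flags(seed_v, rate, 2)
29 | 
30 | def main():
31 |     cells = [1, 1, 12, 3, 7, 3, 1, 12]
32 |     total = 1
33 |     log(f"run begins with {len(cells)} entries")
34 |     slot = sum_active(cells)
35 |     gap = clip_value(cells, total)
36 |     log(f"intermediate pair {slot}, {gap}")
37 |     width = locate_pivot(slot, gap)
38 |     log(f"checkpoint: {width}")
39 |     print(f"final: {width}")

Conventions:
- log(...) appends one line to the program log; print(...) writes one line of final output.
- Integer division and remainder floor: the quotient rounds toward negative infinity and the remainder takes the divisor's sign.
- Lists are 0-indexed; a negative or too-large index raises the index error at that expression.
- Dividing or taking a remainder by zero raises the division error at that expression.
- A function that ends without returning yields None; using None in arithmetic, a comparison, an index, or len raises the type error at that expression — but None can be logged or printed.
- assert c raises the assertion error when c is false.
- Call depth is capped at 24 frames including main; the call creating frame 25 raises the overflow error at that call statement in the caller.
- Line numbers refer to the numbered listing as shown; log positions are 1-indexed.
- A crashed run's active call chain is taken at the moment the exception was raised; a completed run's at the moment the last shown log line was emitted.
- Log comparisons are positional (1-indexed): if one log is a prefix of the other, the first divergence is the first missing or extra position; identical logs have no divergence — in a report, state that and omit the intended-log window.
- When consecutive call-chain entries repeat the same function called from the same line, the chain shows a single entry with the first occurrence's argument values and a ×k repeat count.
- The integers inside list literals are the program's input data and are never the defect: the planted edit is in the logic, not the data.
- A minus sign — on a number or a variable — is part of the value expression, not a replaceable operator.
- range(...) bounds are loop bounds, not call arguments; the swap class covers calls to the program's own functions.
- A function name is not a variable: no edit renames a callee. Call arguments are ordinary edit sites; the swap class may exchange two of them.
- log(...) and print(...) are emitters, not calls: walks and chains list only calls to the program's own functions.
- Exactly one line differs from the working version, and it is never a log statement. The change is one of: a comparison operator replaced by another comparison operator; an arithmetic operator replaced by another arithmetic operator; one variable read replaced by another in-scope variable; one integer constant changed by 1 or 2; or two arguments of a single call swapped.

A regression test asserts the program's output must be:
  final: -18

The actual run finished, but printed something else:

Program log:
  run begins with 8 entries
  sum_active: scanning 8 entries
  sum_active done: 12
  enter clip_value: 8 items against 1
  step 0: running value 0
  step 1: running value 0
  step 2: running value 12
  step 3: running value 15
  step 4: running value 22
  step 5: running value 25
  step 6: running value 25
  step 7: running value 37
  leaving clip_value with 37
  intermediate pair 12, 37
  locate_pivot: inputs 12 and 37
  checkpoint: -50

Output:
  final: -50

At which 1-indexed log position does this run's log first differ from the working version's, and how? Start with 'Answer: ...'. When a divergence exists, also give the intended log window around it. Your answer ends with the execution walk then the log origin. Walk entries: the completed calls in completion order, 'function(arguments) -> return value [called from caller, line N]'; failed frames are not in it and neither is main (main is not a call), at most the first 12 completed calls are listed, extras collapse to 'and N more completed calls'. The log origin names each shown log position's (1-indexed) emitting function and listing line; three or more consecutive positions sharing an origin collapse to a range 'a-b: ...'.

Answer: position 16 — the shown line 'checkpoint: -50' should read 'checkpoint: -18'.
Intended log window:
  14: intermediate pair 12, 37
  15: locate_pivot: inputs 12 and 37
  16: checkpoint: -18
Execution walk:
  sum_active([1, 1, 12, 3, 7, 3, 1, 12]) -> 12  [called from main, line 34]
  clip_value([1, 1, 12, 3, 7, 3, 1, 12], 1) -> 37  [called from main, line 35]
  count_flags(12, -25, 2) -> -50  [called from locate_pivot, line 28]
  locate_pivot(12, 37) -> -50  [called from main, line 37]
Log line origins:
  1: emitted by main (line 33)
  2: emitted by sum_active (line 2)
  3: emitted by sum_active (line 7)
  4: emitted by clip_value (line 11)
  5-12: emitted by clip_value (line 16)
  13: emitted by clip_value (line 17)
  14: emitted by main (line 36)
  15: emitted by locate_pivot (line 25)
  16: emitted by main (line 38)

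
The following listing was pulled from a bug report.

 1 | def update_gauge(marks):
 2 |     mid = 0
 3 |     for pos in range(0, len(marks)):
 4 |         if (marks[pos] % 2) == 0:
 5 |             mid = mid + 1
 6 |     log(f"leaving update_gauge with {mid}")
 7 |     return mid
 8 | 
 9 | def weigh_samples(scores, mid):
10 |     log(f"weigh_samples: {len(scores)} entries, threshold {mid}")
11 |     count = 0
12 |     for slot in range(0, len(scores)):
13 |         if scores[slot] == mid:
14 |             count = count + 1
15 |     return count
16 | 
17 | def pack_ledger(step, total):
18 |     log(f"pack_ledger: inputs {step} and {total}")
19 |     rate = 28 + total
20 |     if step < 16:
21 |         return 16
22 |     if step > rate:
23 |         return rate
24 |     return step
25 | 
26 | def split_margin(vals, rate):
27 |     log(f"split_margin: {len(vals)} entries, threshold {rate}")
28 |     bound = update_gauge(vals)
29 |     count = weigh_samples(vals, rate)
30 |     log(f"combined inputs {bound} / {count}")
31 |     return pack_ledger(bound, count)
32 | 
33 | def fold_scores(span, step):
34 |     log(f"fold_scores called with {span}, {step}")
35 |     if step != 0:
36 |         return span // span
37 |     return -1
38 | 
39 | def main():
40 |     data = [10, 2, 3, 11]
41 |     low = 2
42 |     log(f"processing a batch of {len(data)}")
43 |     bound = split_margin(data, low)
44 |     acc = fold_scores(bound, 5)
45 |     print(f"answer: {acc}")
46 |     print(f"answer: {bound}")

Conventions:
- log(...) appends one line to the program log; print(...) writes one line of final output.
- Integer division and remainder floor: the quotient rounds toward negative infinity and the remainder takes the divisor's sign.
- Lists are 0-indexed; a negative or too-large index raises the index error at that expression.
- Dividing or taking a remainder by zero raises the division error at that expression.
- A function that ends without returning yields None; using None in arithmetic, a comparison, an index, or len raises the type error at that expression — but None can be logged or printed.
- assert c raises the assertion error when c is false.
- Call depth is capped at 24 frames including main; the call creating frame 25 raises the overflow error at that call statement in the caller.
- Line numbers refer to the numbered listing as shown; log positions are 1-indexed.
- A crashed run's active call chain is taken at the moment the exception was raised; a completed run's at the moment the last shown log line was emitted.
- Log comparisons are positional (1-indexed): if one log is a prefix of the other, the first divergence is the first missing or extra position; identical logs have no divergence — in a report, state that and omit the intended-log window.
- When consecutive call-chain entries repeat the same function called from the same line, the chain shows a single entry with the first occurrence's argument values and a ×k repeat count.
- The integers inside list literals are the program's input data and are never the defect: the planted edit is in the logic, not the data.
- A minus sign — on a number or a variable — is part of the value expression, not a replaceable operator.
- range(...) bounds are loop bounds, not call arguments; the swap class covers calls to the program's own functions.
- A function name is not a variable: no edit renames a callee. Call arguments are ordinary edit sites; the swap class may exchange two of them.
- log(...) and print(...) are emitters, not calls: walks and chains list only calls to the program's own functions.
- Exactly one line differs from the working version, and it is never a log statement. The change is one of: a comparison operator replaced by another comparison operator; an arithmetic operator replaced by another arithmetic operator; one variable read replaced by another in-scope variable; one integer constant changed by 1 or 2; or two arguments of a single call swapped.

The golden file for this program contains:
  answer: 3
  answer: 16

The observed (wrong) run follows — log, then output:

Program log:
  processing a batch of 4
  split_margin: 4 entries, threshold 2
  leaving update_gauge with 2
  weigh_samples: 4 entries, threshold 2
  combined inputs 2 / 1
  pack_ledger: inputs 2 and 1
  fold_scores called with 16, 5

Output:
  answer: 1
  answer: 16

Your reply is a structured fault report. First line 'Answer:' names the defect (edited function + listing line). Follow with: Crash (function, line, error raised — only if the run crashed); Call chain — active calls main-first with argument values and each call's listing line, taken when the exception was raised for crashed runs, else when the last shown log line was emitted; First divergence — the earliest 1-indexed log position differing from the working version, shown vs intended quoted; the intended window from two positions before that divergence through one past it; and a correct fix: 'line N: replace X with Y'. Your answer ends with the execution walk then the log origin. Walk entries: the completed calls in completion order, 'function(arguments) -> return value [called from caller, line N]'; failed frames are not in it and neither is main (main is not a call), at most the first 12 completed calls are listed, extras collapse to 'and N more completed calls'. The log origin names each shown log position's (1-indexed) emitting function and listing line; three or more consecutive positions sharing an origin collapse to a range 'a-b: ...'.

Answer: the defect is in fold_scores at line 36.
Key fact: No log line changed; the fault shows up purely in the output.
Call chain: main -> fold_scores(16, 5) (called at line 44).
First divergence: none — the logs agree in full.
Execution walk:
  update_gauge([10, 2, 3, 11]) -> 2  [called from split_margin, line 28]
  weigh_samples([10, 2, 3, 11], 2) -> 1  [called from split_margin, line 29]
  pack_ledger(2, 1) -> 16  [called from split_margin, line 31]
  split_margin([10, 2, 3, 11], 2) -> 16  [called from main, line 43]
  fold_scores(16, 5) -> 1  [called from main, line 44]
Log line origins:
  1: from main, line 42
  2: from split_margin, line 27
  3: from update_gauge, line 6
  4: from weigh_samples, line 10
  5: from split_margin, line 30
  6: from pack_ledger, line 18
  7: from fold_scores, line 34
A correct fix: line 36: replace `span // span` with `span // step`.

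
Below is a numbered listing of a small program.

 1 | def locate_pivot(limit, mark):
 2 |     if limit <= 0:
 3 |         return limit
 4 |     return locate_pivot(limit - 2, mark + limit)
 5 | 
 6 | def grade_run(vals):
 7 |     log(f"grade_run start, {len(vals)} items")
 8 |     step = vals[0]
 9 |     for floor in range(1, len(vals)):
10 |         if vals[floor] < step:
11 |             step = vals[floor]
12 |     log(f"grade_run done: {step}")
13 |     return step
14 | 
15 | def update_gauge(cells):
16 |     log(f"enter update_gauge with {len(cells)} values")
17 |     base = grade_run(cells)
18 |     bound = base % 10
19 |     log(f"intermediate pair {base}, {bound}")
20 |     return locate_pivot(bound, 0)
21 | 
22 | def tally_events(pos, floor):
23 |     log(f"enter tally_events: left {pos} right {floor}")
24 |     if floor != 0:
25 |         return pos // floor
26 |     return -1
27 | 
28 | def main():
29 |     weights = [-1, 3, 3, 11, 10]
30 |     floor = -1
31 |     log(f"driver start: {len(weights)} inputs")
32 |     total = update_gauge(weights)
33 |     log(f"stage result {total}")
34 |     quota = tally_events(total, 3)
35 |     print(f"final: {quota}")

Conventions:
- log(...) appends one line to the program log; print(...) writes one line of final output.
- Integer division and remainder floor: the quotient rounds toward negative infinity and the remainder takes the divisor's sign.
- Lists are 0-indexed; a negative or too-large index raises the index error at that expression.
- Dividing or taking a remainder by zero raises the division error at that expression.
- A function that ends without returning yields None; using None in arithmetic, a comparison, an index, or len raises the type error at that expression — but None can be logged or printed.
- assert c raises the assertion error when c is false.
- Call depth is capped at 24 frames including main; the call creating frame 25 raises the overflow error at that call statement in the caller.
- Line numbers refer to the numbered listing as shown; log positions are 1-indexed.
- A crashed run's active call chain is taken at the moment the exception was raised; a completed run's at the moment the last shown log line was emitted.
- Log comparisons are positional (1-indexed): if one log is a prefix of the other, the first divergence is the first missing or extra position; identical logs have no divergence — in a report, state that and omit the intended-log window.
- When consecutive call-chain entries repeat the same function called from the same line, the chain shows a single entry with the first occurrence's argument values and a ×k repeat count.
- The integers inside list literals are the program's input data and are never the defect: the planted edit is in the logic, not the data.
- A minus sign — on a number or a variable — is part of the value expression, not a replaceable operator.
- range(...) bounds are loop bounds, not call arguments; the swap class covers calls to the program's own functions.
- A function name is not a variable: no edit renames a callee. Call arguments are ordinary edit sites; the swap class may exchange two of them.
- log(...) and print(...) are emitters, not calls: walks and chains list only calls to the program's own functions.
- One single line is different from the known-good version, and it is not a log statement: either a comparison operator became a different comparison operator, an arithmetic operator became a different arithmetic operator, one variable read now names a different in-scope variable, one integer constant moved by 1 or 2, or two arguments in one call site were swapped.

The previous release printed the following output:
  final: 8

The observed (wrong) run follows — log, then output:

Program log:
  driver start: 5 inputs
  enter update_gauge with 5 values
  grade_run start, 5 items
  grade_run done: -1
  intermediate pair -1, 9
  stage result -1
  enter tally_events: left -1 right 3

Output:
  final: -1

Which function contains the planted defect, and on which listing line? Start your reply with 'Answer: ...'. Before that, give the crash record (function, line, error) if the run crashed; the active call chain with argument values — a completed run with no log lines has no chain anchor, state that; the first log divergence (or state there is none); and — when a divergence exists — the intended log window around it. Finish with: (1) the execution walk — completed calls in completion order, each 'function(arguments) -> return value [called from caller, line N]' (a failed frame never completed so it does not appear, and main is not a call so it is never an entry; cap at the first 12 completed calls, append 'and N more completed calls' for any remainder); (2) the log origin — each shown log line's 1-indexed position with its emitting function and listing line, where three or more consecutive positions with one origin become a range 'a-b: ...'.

Answer: the defect is in locate_pivot at line 3.
The tell: Position 6 is the first bad log line: 'stage result -1' should read 'stage result 25'.
Call chain: main -> tally_events(-1, 3) (called at line 34).
First divergence: position 6 — shown 'stage result -1', intended 'stage result 25'.
Intended log window:
  4: grade_run done: -1
  5: intermediate pair -1, 9
  6: stage result 25
  7: enter tally_events: left 25 right 3
Execution walk:
  grade_run([-1, 3, 3, 11, 10]) -> -1  [called from update_gauge, line 17]
  locate_pivot(-1, 25) -> -1  [called from locate_pivot, line 4]
  locate_pivot(1, 24) -> -1  [called from locate_pivot, line 4]
  locate_pivot(3, 21) -> -1  [called from locate_pivot, line 4]
  locate_pivot(5, 16) -> -1  [called from locate_pivot, line 4]
  locate_pivot(7, 9) -> -1  [called from locate_pivot, line 4]
  locate_pivot(9, 0) -> -1  [called from update_gauge, line 20]
  update_gauge([-1, 3, 3, 11, 10]) -> -1  [called from main, line 32]
  tally_events(-1, 3) -> -1  [called from main, line 34]
Log origin:
  1 — main, line 31
  2 — update_gauge, line 16
  3 — grade_run, line 7
  4 — grade_run, line 12
  5 — update_gauge, line 19
  6 — main, line 33
  7 — tally_events, line 23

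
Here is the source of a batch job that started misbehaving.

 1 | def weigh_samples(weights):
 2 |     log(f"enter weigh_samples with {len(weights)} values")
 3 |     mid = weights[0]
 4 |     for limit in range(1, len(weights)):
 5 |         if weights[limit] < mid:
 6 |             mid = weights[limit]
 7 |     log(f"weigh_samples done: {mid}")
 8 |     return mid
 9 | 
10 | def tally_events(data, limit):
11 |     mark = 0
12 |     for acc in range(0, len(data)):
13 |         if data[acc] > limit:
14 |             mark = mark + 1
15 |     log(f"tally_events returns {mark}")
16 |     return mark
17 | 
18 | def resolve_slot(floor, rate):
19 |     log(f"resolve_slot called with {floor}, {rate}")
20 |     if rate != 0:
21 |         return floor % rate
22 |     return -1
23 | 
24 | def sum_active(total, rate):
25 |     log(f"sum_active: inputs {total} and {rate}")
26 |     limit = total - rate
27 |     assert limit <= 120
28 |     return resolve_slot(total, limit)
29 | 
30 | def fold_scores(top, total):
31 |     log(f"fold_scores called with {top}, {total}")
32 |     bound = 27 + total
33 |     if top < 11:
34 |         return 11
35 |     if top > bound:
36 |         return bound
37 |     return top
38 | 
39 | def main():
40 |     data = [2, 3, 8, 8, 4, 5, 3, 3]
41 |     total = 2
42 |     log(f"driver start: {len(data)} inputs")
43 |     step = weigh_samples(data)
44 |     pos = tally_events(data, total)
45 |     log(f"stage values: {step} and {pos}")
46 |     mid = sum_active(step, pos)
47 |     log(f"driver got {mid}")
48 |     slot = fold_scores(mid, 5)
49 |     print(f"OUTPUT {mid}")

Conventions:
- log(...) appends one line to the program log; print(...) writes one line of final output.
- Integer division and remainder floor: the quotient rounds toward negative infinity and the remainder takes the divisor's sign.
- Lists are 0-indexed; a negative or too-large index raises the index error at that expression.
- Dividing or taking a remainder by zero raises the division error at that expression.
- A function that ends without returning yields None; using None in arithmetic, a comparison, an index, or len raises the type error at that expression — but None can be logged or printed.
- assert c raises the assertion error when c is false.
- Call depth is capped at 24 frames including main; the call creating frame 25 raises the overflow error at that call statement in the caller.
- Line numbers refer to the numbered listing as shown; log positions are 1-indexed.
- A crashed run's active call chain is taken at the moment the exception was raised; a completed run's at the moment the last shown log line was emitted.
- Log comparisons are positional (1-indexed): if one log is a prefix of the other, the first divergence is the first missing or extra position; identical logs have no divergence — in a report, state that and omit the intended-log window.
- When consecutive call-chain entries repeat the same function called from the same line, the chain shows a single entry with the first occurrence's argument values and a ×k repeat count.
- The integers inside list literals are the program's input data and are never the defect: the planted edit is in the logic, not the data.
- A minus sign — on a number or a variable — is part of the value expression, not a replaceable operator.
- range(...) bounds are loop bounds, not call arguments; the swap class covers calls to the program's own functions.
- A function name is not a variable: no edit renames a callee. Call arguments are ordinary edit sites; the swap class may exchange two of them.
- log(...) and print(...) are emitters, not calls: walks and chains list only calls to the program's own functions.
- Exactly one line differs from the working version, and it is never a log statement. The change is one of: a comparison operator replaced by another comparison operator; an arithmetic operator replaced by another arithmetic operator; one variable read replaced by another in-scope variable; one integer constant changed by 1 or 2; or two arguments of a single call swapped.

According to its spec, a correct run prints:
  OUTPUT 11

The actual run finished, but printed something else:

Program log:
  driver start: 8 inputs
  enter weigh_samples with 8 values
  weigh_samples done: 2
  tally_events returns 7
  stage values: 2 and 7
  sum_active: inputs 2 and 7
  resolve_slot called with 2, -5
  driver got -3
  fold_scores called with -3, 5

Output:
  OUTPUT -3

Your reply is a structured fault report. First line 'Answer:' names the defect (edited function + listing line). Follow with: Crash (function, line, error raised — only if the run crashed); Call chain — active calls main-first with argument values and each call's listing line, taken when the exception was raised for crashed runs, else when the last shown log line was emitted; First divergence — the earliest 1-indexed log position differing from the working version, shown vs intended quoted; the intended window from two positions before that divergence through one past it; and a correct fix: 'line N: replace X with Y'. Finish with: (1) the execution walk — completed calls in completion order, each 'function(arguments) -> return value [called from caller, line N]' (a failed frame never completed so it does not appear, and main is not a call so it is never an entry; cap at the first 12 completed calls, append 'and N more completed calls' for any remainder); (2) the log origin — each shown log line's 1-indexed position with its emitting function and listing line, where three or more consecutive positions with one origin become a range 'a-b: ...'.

Answer: the defect is in main at line 49.
Core observation: Every logged value matches the working version; the printed result is what differs.
Call chain: main -> fold_scores(-3, 5) (called at line 48).
First divergence: there is none — every log position agrees.
Execution walk:
  weigh_samples([2, 3, 8, 8, 4, 5, 3, 3]) -> 2  [called from main, line 43]
  tally_events([2, 3, 8, 8, 4, 5, 3, 3], 2) -> 7  [called from main, line 44]
  resolve_slot(2, -5) -> -3  [called from sum_active, line 28]
  sum_active(2, 7) -> -3  [called from main, line 46]
  fold_scores(-3, 5) -> 11  [called from main, line 48]
Log origins:
  1: from main, line 42
  2: from weigh_samples, line 2
  3: from weigh_samples, line 7
  4: from tally_events, line 15
  5: from main, line 45
  6: from sum_active, line 25
  7: from resolve_slot, line 19
  8: from main, line 47
  9: from fold_scores, line 31
A correct fix: line 49: replace `mid` with `slot`.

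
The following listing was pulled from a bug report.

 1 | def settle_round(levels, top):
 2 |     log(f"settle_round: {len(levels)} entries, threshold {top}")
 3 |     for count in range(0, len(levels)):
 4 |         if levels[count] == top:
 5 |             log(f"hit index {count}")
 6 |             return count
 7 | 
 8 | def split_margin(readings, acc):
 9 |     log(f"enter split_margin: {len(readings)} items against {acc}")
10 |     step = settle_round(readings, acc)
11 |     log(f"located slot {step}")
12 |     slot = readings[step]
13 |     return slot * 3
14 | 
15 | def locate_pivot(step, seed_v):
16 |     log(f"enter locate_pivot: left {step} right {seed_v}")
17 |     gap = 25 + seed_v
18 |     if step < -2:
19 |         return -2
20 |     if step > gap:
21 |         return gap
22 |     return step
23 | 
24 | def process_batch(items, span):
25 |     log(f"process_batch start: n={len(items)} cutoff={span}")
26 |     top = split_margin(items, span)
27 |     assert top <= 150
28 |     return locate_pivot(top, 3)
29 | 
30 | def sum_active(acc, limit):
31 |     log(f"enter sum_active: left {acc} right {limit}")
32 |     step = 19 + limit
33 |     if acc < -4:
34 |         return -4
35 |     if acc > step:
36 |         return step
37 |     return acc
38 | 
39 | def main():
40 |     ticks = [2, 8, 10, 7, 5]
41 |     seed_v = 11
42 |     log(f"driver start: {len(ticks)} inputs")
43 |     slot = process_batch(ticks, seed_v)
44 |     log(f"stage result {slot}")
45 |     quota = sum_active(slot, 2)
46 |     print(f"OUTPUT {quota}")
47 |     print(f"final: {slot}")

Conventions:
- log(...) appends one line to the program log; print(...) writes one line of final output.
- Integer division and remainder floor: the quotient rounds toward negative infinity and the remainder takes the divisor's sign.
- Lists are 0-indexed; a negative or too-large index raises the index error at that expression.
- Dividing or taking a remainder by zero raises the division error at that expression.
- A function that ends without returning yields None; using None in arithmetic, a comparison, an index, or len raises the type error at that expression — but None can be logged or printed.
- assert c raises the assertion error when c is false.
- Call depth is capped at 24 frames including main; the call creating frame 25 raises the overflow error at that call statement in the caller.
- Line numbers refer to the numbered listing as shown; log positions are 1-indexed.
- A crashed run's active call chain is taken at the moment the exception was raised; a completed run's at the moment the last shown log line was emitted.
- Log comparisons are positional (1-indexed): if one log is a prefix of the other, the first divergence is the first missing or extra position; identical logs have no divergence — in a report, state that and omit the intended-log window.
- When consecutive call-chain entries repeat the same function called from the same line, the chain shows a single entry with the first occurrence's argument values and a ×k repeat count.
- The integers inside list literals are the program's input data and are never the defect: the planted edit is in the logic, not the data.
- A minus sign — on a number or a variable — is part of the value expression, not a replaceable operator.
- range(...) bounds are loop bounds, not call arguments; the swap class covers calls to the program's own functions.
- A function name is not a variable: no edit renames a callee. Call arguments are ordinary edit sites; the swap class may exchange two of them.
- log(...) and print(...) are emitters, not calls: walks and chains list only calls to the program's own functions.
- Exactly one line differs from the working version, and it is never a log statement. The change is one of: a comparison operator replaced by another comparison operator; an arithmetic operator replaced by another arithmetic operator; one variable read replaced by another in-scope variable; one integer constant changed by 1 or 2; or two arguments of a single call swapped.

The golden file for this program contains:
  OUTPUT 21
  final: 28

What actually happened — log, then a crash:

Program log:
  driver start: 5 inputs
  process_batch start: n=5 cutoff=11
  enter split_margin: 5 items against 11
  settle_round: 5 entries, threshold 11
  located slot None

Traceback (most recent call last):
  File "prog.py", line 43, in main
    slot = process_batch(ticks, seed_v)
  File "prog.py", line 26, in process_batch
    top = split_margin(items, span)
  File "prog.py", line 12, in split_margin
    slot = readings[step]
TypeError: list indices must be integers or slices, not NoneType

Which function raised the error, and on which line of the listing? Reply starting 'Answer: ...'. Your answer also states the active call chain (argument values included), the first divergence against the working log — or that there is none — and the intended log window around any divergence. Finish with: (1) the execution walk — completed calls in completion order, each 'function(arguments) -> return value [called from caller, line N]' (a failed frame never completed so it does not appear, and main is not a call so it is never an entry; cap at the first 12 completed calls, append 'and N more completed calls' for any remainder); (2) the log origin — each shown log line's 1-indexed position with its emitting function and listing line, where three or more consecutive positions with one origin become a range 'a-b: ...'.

Answer: the error was raised in split_margin, line 12.
Core observation: The log first diverges at position 2: the faulty run prints 'process_batch start: n=5 cutoff=11' where the working version prints 'process_batch start: n=5 cutoff=10'.
Call chain: main -> process_batch([2, 8, 10, 7, 5], 11) (called at line 43) -> split_margin([2, 8, 10, 7, 5], 11) (called at line 26).
First divergence: at position 2 the run shows 'process_batch start: n=5 cutoff=11' where the working version logs 'process_batch start: n=5 cutoff=10'.
Intended log window:
  1: driver start: 5 inputs
  2: process_batch start: n=5 cutoff=10
  3: enter split_margin: 5 items against 10
Execution walk:
  settle_round([2, 8, 10, 7, 5], 11) -> None  [called from split_margin, line 10]
Origin of each log line:
  1: logged in main at line 42
  2: logged in process_batch at line 25
  3: logged in split_margin at line 9
  4: logged in settle_round at line 2
  5: logged in split_margin at line 11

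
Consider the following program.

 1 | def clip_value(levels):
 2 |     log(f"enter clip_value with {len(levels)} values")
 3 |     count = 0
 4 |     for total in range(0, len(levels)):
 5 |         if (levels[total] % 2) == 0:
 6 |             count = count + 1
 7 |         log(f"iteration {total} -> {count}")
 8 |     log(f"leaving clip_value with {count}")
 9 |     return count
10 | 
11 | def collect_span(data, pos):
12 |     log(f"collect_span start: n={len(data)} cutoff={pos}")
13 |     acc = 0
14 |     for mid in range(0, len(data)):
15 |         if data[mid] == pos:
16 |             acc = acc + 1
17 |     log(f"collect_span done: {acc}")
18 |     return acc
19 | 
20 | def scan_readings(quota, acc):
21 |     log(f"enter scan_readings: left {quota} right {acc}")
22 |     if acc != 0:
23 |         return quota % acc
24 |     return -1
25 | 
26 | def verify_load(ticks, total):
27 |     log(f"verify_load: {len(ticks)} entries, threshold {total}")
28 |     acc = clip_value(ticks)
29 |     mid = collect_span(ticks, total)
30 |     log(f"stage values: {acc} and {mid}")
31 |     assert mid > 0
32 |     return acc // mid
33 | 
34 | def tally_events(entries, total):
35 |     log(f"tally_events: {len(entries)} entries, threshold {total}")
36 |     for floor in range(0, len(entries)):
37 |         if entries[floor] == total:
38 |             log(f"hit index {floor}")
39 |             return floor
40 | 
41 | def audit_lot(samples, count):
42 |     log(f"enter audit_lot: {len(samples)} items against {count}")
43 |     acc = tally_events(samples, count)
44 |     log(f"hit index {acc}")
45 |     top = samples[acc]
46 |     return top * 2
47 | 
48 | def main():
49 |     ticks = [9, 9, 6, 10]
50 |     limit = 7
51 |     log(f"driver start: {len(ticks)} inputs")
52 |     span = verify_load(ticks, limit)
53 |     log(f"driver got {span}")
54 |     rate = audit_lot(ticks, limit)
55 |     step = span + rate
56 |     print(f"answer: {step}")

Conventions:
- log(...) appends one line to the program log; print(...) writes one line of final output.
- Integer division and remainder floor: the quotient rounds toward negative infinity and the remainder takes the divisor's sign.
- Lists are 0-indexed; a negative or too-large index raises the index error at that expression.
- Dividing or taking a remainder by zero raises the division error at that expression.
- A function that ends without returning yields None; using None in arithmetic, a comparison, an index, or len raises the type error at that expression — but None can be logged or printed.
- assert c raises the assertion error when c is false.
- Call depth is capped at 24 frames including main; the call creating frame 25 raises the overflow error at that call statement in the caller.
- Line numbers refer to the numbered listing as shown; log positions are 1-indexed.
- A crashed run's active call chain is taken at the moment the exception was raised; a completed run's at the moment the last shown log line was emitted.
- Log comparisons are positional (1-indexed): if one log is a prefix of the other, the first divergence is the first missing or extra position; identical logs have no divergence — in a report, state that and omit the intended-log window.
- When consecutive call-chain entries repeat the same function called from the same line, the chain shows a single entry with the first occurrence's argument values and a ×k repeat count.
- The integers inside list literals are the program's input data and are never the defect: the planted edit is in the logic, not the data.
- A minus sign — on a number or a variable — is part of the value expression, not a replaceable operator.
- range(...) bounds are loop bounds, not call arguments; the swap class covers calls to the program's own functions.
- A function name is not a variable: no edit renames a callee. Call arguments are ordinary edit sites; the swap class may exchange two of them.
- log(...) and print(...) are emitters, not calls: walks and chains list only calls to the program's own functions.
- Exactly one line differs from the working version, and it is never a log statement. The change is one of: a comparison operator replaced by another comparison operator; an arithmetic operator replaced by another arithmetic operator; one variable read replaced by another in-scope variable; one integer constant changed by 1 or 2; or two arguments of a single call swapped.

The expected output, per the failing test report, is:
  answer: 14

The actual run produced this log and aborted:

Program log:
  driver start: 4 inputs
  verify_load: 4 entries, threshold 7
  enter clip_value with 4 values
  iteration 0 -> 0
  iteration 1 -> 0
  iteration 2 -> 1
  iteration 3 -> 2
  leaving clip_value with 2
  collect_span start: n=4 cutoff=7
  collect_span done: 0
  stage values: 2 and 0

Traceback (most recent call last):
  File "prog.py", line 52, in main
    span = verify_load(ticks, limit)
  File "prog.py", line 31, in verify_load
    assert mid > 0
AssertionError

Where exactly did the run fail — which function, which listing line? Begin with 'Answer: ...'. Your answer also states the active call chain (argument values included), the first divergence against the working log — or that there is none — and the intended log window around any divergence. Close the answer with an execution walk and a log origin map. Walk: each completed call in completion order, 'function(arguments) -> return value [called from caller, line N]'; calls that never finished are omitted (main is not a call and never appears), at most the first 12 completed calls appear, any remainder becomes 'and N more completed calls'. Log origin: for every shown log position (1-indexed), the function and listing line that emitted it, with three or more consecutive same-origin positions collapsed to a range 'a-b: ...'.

Answer: the error was raised in verify_load, line 31.
Key fact: The log first diverges at position 2: the faulty run prints 'verify_load: 4 entries, threshold 7' where the working version prints 'verify_load: 4 entries, threshold 6'.
Call chain: main -> verify_load([9, 9, 6, 10], 7) (called at line 52).
First divergence: at position 2 the run shows 'verify_load: 4 entries, threshold 7' where the working version logs 'verify_load: 4 entries, threshold 6'.
Intended log window:
  1: driver start: 4 inputs
  2: verify_load: 4 entries, threshold 6
  3: enter clip_value with 4 values
Execution walk:
  clip_value([9, 9, 6, 10]) -> 2  [called from verify_load, line 28]
  collect_span([9, 9, 6, 10], 7) -> 0  [called from verify_load, line 29]
Log origins:
  1: emitted by main (line 51)
  2: emitted by verify_load (line 27)
  3: emitted by clip_value (line 2)
  4-7: emitted by clip_value (line 7)
  8: emitted by clip_value (line 8)
  9: emitted by collect_span (line 12)
  10: emitted by collect_span (line 17)
  11: emitted by verify_load (line 30)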